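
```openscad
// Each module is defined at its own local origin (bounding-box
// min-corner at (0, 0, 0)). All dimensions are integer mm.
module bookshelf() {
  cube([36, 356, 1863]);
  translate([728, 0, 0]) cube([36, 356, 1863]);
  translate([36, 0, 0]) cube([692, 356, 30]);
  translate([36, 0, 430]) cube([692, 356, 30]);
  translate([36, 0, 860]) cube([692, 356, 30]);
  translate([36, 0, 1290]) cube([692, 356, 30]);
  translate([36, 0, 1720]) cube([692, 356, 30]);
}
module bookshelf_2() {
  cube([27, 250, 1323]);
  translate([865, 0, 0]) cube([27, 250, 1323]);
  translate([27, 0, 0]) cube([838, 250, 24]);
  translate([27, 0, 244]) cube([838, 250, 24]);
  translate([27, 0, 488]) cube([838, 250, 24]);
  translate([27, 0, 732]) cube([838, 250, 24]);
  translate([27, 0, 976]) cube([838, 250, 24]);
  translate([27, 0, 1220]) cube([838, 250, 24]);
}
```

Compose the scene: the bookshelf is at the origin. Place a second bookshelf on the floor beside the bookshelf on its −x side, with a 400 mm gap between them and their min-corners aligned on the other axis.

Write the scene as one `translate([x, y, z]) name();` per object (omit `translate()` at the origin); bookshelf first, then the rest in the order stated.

bookshelf();
translate([-1292, 0, 0]) bookshelf_2();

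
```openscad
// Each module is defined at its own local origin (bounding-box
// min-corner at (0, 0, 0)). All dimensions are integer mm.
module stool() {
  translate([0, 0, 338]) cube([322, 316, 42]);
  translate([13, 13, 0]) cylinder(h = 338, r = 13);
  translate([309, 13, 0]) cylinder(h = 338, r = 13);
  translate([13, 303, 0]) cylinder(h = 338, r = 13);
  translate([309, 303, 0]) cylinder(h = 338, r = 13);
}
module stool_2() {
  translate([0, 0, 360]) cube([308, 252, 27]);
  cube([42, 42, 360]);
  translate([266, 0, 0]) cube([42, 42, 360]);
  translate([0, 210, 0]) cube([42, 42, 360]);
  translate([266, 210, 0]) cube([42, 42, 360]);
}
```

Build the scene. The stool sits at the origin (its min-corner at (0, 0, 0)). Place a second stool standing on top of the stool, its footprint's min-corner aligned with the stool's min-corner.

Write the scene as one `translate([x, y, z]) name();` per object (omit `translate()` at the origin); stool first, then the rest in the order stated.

stool();
translate([0, 0, 380]) stool_2();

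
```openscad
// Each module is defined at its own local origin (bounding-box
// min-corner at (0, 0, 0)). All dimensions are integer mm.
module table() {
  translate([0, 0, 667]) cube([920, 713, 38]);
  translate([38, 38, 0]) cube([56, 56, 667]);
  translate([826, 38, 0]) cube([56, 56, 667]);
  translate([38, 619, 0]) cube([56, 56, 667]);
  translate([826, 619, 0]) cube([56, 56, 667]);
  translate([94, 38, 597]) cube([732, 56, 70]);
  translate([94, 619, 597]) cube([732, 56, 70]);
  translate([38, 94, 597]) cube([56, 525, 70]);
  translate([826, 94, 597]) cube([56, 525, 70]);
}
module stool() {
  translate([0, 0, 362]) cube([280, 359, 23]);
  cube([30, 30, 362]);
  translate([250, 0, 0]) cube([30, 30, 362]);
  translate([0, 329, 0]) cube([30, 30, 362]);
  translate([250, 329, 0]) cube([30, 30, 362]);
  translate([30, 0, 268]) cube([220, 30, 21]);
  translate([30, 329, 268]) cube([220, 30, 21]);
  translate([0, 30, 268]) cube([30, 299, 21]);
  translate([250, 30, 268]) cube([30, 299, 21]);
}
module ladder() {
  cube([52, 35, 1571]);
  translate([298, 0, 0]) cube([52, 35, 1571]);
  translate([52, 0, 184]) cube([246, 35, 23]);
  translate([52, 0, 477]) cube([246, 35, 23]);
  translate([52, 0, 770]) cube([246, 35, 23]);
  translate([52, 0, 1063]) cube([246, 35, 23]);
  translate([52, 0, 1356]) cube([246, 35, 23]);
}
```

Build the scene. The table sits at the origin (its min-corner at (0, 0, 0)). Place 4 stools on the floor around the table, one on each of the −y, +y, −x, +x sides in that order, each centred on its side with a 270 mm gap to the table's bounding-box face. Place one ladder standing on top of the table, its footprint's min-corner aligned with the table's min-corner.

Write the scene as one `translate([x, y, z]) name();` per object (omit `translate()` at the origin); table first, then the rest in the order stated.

table();
translate([320, -629, 0]) stool();
translate([320, 983, 0]) stool();
translate([-550, 177, 0]) stool();
translate([1190, 177, 0]) stool();
translate([0, 0, 705]) ladder();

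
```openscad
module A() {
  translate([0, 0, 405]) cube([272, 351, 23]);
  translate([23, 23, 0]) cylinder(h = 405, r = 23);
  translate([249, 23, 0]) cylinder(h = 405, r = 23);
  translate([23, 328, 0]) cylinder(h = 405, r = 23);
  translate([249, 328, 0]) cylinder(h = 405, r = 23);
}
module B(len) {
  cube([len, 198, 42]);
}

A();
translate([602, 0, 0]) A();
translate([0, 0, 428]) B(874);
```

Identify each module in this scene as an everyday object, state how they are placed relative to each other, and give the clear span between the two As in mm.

Second stool starts at x = 602; first ends at x = 272; clear span = 602 − 272 = 330 mm.

A is a stool. B is a beam. A beam spans the tops of two stools. The clear span between the two stools is 330 mm.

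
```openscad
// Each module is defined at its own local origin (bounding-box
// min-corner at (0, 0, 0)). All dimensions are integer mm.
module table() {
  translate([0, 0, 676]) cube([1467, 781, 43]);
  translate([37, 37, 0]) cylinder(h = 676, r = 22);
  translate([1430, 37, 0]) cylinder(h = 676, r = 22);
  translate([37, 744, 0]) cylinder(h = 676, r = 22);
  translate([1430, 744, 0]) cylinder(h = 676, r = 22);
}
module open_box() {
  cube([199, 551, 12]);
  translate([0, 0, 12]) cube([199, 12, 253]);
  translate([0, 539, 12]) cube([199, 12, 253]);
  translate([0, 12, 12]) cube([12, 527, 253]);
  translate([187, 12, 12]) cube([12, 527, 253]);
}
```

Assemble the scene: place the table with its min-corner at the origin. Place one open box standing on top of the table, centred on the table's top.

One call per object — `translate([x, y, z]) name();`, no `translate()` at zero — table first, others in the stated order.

table();
translate([634, 115, 719]) open_box();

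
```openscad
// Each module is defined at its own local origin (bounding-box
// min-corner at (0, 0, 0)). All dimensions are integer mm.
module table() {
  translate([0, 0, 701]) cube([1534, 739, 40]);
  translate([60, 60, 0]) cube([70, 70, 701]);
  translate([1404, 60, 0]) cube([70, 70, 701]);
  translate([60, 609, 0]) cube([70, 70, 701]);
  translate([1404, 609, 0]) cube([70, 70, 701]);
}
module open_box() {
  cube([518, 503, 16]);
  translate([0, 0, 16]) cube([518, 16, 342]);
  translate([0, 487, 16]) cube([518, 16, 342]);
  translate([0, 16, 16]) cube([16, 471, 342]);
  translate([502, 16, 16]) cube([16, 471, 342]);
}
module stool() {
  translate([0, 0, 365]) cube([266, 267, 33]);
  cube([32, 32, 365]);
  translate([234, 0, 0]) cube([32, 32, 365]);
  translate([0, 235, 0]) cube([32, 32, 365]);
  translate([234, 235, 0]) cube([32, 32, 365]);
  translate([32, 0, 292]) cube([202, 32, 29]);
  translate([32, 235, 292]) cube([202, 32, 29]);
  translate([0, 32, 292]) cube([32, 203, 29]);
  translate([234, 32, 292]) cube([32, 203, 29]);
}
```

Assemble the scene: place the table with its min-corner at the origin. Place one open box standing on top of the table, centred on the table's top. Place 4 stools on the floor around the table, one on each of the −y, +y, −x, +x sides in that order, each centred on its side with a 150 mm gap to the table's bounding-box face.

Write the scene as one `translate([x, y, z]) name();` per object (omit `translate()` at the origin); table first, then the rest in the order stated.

table();
translate([508, 118, 741]) open_box();
translate([634, -417, 0]) stool();
translate([634, 889, 0]) stool();
translate([-416, 236, 0]) stool();
translate([1684, 236, 0]) stool();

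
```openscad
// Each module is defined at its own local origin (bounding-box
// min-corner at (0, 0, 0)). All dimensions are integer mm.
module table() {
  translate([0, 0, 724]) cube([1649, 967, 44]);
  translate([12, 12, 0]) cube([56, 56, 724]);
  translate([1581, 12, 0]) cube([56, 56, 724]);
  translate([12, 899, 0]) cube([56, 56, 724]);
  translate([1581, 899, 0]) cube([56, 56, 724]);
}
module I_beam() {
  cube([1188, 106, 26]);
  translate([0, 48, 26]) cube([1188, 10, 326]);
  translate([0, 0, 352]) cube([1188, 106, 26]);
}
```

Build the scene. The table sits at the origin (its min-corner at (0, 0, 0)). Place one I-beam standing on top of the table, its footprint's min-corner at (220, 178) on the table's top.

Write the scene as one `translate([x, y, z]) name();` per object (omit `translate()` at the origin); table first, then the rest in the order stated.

table();
translate([220, 178, 768]) I_beam();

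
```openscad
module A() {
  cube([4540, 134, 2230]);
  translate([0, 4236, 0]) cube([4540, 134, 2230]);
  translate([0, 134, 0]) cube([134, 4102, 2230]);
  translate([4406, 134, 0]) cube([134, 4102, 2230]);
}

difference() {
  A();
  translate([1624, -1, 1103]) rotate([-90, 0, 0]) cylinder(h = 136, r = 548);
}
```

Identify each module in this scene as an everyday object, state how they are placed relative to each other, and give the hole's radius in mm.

The subtracted cylinder has r = 548 mm.

A is a house frame. The house frame has a circular hole through its front wall. The hole's radius is 548 mm.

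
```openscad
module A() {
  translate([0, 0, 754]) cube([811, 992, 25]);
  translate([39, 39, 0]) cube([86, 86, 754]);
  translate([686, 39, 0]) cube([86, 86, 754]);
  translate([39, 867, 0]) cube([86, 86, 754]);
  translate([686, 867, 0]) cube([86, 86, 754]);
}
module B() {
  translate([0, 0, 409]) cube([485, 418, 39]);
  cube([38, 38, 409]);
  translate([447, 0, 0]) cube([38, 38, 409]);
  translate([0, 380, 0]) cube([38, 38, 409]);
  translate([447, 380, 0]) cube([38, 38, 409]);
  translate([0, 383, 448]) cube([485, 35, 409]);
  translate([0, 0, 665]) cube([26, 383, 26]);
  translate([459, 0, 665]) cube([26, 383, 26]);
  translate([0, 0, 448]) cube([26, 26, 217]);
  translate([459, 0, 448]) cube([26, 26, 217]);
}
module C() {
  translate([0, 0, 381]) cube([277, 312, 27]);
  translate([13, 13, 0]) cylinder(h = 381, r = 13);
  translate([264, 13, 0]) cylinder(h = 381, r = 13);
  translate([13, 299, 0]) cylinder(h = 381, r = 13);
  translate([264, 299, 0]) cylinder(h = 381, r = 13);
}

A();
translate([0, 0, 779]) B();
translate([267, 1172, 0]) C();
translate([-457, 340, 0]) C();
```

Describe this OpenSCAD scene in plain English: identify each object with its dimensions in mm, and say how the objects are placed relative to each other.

A is a table with a 811×992 mm rectangular top, 25 mm thick, top surface at z = 779 mm, supported by four 86×86 mm square legs, each inset 39 mm from the nearest pair of top edges, running from the floor.

B is a chair: 485×418 mm seat, 39 mm thick, top at z = 448 mm, on four 38 mm square corner legs flush with the seat edges. A 35 mm thick backrest slab spans the full seat width, extending 409 mm above the seat top, its back face flush with the seat's +y edge. Two armrests of 26×26 mm section run along each side from the seat's front edge to the front of the backrest, top faces 243 mm above the seat top and outer faces flush with the seat's x-edges; a 26×26 mm post under the front of each armrest stands on the seat at the front corner.

C is a four-legged stool. The seat is 277×312 mm, 27 mm thick, top at z = 408 mm. It stands on four round legs, each 26 mm in diameter, from z = 0 to the seat underside, each leg's axis is inset half a diameter from the nearest pair of seat edges (so the leg's bounding box is flush with the corner).

The chair is on top of the table. Two stools sit around the table at the +y, −x sides.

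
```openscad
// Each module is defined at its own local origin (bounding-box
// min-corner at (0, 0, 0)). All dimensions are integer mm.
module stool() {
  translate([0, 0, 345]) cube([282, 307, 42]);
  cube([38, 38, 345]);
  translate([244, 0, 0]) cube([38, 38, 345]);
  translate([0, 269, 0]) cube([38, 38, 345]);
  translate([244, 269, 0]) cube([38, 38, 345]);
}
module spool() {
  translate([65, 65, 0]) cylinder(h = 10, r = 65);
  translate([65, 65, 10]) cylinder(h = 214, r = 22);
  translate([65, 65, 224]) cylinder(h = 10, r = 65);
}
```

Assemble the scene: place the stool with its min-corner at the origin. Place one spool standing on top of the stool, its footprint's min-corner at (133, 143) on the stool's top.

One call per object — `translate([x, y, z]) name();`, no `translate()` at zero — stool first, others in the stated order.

stool();
translate([133, 143, 387]) spool();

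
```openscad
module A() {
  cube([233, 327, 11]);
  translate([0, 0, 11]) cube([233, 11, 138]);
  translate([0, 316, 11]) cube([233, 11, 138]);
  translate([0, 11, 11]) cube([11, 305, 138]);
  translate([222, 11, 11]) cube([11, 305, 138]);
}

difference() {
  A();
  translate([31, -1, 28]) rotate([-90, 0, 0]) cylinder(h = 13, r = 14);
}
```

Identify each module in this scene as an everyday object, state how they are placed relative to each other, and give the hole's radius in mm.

The subtracted cylinder has r = 14 mm.

A is an open box. The open box has a circular hole through its front wall. The hole's radius is 14 mm.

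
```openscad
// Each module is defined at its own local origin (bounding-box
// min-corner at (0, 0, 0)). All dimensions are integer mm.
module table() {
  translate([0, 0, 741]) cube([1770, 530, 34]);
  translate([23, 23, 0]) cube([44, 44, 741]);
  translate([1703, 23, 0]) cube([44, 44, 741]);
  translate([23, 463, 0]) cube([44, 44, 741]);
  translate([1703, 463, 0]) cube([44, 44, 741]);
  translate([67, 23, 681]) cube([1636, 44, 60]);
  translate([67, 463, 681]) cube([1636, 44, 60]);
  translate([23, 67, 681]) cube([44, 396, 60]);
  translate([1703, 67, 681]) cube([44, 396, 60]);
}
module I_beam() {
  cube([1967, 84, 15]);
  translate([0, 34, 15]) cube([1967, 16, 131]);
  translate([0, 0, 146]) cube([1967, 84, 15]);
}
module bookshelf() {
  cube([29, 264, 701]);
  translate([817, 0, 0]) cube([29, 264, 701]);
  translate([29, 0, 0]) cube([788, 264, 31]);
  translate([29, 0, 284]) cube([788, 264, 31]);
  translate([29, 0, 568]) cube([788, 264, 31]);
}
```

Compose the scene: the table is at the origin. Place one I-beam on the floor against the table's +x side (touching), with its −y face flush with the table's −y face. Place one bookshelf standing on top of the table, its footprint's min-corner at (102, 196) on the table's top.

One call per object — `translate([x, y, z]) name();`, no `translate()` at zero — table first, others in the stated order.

table();
translate([1770, 0, 0]) I_beam();
translate([102, 196, 775]) bookshelf();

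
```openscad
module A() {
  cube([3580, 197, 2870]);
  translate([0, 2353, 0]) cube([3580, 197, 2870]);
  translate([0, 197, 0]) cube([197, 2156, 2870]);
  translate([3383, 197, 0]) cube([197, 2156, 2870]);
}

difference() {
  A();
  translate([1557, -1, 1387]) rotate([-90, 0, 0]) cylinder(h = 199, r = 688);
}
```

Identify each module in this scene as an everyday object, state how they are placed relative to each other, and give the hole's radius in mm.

The subtracted cylinder has r = 688 mm.

A is a house frame. The house frame has a circular hole through its front wall. The hole's radius is 688 mm.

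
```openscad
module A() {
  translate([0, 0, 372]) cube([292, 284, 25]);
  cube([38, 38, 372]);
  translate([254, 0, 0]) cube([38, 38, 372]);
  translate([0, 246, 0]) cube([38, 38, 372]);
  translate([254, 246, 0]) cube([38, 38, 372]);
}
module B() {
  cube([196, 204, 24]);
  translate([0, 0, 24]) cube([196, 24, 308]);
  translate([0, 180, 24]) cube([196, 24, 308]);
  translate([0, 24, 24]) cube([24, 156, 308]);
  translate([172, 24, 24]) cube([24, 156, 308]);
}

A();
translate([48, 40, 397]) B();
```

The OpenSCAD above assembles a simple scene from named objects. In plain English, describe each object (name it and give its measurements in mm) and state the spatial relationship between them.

A is a four-legged stool. The seat is a 292×284×25 mm slab whose top surface is at z = 397 mm; four square legs, each 38×38 mm in cross-section, run from the floor (z = 0) to the underside of the seat, each flush with a corner of the seat.

B is an open storage box with external size 196×204×332 mm and wall thickness 24 mm (the base is also 24 mm thick). The base covers the whole footprint; the four walls stand on the base, with the y-facing walls full-width and the x-facing walls fitting between their inner faces.

The open box is on top of the stool, centred.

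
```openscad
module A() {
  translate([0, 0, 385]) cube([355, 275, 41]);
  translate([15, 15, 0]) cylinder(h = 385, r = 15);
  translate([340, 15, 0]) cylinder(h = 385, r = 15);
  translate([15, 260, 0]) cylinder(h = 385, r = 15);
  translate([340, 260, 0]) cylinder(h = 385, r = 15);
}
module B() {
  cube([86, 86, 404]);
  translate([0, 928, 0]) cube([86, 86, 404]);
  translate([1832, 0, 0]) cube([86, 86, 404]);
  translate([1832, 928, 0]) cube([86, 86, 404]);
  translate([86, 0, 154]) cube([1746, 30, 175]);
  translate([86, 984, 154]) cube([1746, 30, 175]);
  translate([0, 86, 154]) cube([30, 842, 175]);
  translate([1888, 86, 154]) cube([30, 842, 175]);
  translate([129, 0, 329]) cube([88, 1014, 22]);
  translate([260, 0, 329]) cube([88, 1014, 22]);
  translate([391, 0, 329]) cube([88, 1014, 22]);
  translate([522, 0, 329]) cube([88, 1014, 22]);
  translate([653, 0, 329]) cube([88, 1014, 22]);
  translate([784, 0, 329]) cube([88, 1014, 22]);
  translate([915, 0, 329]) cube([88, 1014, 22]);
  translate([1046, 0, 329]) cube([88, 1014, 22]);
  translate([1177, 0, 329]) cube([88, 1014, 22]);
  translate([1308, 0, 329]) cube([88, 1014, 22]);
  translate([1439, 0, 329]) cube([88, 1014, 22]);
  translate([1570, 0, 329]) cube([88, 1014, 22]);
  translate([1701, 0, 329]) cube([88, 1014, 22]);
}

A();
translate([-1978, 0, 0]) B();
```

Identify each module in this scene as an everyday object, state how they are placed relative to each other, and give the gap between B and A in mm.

A is a stool. B is a bed frame. The bed frame is on the floor beside the stool on its −x side. The gap between the bed frame and the stool is 60 mm.

The bed frame's nearest face is 60 mm from the stool's −x face.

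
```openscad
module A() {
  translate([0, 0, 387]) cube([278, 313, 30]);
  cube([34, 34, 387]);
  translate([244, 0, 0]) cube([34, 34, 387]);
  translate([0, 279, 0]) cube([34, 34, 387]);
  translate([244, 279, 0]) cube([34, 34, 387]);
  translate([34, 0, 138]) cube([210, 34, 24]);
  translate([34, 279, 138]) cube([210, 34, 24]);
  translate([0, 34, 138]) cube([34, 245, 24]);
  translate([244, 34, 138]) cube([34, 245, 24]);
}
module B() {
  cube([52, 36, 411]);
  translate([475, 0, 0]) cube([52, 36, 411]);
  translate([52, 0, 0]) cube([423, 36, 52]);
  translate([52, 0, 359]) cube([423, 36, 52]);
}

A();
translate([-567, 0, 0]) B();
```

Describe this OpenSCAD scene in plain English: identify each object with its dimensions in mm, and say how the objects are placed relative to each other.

A is a simple wooden stool: a rectangular seat 278 mm (x) by 313 mm (y), 30 mm thick, top face at z = 417 mm, on four square legs, each 34×34 mm in cross-section. The legs rest on z = 0, each flush with a corner of the seat. Four stretchers, 34 mm wide and 24 mm tall, connect adjacent legs with their undersides at z = 138 mm, each running between the inner faces of the legs it joins and aligned with the legs' outer faces on the other axis.

B is a picture frame with a 423×307 mm rectangular opening (x by z) and a uniform 52 mm border on every side. Frame depth is 36 mm along y. It is built from two vertical stiles running the full outside height and two horizontal rails spanning the gap between the stiles.

The picture frame is on the floor beside the stool on its −x side.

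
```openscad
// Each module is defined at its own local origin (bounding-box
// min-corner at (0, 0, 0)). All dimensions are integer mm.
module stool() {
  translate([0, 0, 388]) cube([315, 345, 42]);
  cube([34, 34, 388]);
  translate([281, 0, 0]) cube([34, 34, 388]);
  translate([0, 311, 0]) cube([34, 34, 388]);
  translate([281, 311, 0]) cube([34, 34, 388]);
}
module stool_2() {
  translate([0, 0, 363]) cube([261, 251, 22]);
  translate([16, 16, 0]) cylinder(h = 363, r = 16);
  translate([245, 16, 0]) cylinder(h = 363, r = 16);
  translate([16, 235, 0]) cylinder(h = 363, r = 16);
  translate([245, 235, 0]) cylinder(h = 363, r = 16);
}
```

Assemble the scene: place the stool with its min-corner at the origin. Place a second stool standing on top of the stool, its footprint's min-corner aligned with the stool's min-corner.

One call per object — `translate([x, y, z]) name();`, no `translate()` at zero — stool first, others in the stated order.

stool();
translate([0, 0, 430]) stool_2();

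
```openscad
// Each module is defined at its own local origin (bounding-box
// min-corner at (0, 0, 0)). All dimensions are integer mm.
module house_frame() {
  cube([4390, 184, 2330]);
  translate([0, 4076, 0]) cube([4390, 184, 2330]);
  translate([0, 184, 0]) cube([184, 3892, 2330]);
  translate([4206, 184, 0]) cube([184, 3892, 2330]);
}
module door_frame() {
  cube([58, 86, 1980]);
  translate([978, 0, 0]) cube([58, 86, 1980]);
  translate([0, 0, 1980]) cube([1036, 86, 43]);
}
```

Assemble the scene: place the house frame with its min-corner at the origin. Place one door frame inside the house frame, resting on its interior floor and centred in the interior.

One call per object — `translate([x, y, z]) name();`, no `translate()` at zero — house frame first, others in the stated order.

house_frame();
translate([1677, 2087, 0]) door_frame();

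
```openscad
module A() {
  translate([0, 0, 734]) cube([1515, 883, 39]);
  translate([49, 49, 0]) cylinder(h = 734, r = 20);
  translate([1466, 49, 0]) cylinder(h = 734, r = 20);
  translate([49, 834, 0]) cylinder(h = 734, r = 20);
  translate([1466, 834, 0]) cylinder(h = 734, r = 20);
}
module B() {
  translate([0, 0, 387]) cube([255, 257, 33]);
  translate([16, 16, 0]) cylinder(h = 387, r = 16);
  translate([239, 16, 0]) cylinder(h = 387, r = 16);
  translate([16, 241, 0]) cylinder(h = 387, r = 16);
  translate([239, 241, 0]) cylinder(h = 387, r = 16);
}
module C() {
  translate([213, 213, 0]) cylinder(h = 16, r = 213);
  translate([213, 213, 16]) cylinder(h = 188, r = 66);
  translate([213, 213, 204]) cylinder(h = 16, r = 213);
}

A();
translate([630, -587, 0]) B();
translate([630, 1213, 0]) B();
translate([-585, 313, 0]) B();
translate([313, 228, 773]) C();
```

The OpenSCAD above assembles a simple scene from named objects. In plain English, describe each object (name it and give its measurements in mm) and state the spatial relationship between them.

A is a table with a 1515×883 mm rectangular top, 39 mm thick, top surface at z = 773 mm, supported by four round legs of 40 mm diameter, each leg's bounding box inset 29 mm from the nearest pair of top edges, running from the floor.

B is a four-legged stool. The seat is 255×257 mm, 33 mm thick, top at z = 420 mm. It stands on four round legs, each 32 mm in diameter, from z = 0 to the seat underside, each leg's axis is inset half a diameter from the nearest pair of seat edges (so the leg's bounding box is flush with the corner).

C is a spool: two coaxial disc flanges of radius 213 mm and thickness 16 mm, joined by a core cylinder of radius 66 mm and height 188 mm. The lower flange rests on z = 0 and the three cylinders share a vertical axis.

Three stools sit around the table at the −y, +y, −x sides. The spool is on top of the table.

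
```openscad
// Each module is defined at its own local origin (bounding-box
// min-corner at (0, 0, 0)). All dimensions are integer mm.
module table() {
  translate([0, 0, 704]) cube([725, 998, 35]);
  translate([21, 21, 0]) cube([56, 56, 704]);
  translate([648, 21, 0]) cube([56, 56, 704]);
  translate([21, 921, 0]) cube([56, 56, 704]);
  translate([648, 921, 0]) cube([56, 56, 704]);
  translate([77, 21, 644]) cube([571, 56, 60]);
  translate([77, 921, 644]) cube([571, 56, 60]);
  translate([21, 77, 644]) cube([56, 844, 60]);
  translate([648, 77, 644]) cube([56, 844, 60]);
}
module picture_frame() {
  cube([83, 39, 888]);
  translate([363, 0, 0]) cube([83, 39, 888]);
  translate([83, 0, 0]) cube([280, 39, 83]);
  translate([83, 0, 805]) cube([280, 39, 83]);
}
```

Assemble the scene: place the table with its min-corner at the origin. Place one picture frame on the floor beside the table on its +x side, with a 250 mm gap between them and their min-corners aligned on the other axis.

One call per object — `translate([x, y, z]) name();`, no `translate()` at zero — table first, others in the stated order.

table();
translate([975, 0, 0]) picture_frame();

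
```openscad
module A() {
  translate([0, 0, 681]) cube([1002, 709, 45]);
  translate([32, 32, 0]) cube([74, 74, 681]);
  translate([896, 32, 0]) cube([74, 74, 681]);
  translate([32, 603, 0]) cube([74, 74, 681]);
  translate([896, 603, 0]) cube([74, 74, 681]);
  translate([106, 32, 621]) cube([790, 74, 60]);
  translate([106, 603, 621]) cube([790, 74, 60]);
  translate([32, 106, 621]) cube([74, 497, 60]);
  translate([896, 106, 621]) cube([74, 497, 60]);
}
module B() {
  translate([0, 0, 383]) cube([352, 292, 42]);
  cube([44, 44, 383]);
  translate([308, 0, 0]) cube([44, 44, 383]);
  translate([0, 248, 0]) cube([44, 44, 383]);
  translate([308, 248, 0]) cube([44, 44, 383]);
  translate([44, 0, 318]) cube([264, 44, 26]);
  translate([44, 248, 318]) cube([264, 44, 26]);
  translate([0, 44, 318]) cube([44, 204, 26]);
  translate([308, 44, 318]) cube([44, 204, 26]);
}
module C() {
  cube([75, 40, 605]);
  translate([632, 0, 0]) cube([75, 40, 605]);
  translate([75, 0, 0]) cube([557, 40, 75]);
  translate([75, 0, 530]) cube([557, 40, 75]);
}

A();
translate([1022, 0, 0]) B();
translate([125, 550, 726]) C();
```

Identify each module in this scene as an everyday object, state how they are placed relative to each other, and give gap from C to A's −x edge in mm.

The picture frame's min-x is at 125; the table's min-x is 0; gap = 125 mm.

A is a table. B is a stool. C is a picture frame. The stool is on the floor beside the table on its +x side. The picture frame is on top of the table. The gap from the picture frame to the table's −x edge is 125 mm.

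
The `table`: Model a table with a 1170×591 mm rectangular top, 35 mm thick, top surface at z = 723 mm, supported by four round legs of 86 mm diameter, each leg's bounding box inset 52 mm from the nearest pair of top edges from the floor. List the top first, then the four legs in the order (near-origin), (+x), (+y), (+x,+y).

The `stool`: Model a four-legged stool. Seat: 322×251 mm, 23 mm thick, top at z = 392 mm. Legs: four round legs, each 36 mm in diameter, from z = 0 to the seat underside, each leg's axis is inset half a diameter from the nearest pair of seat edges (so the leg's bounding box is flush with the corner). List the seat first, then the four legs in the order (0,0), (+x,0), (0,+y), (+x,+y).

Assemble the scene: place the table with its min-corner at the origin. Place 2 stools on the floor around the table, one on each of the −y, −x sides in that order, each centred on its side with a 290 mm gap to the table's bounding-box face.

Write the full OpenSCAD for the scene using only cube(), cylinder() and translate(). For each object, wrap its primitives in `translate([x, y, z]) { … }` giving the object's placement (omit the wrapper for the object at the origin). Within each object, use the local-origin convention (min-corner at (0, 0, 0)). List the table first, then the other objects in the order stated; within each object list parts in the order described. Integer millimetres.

translate([0, 0, 688]) cube([1170, 591, 35]);
translate([95, 95, 0]) cylinder(h = 688, r = 43);
translate([1075, 95, 0]) cylinder(h = 688, r = 43);
translate([95, 496, 0]) cylinder(h = 688, r = 43);
translate([1075, 496, 0]) cylinder(h = 688, r = 43);
translate([424, -541, 0]) {
  translate([0, 0, 369]) cube([322, 251, 23]);
  translate([18, 18, 0]) cylinder(h = 369, r = 18);
  translate([304, 18, 0]) cylinder(h = 369, r = 18);
  translate([18, 233, 0]) cylinder(h = 369, r = 18);
  translate([304, 233, 0]) cylinder(h = 369, r = 18);
}
translate([-612, 170, 0]) {
  translate([0, 0, 369]) cube([322, 251, 23]);
  translate([18, 18, 0]) cylinder(h = 369, r = 18);
  translate([304, 18, 0]) cylinder(h = 369, r = 18);
  translate([18, 233, 0]) cylinder(h = 369, r = 18);
  translate([304, 233, 0]) cylinder(h = 369, r = 18);
}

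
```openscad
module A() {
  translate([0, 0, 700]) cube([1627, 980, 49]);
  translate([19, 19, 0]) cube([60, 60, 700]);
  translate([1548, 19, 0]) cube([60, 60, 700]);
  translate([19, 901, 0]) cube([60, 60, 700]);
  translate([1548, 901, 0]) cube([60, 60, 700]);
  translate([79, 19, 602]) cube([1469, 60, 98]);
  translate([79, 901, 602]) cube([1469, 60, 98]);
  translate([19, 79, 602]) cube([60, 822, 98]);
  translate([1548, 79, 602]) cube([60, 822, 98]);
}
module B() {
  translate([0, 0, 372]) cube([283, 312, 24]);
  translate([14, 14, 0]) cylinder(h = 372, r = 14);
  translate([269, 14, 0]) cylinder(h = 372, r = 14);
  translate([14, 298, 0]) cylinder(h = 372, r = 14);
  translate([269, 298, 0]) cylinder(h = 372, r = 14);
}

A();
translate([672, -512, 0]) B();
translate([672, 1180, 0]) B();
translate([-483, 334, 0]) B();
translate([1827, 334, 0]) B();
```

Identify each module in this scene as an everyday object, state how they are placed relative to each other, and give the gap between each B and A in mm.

Each stool's nearest face is 200 mm from the table's bounding box.

A is a table. B is a stool. Four stools sit around the table at the −y, +y, −x, +x sides. The gap between each stool and the table is 200 mm.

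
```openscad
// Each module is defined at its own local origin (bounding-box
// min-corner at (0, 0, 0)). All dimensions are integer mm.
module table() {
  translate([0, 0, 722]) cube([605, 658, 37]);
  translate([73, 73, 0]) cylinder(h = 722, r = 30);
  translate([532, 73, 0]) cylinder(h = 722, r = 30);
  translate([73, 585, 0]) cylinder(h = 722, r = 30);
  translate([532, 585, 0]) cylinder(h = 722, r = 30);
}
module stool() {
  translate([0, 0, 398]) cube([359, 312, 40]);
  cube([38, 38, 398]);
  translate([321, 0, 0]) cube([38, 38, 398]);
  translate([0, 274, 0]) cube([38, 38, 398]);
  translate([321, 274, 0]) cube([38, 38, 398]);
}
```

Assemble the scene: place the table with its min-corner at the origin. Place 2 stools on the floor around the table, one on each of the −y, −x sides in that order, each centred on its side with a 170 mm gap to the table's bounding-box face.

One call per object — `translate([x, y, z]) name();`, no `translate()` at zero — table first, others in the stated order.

table();
translate([123, -482, 0]) stool();
translate([-529, 173, 0]) stool();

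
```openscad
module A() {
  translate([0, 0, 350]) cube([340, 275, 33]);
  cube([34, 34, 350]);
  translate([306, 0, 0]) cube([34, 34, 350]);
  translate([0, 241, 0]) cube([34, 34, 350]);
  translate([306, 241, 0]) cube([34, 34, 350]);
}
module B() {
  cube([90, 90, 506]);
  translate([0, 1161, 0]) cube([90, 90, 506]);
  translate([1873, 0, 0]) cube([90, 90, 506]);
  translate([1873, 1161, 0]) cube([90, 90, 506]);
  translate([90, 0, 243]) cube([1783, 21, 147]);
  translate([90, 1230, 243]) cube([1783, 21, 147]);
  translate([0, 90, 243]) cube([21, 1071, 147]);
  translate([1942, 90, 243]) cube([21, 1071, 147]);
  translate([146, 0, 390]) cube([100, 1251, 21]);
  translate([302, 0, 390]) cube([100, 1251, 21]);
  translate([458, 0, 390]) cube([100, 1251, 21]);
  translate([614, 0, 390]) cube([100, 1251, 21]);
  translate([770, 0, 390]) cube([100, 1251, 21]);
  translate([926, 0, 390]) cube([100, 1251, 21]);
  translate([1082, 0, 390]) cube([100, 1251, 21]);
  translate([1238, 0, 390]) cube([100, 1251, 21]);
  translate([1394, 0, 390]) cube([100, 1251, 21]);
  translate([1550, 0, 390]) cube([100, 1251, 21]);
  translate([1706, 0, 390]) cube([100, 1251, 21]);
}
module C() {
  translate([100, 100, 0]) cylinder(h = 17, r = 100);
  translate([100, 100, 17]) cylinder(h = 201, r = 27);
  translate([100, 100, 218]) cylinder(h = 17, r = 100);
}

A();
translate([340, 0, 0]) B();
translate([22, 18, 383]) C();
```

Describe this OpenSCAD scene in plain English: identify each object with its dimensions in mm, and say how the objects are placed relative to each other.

A is a four-legged stool. The seat is a 340×275×33 mm slab whose top surface is at z = 383 mm; four square legs, each 34×34 mm in cross-section, run from the floor (z = 0) to the underside of the seat, each flush with a corner of the seat.

B is a bed frame 1963 mm long (x) by 1251 mm wide (y). Four 90×90 mm corner posts, 506 mm tall, at the corners of the footprint. Four rails of 21 mm thickness and 147 mm height run between adjacent posts with their undersides at z = 243 mm, their outer faces flush with the outside of the frame (the two x-running rails run between the posts' inner faces; the two y-running rails run between the posts' inner faces). 11 slats, each 100 mm wide (x) and 21 mm thick, lie across the top of the two x-running rails, running the full 1251 mm width of the frame in y; the slats are evenly spaced along x between the inner faces of the end posts with equal gaps (rounded down to the nearest mm) at the −x end and between each pair — any rounding remainder accumulates at the +x end.

C is a spool: two coaxial disc flanges of radius 100 mm and thickness 17 mm, joined by a core cylinder of radius 27 mm and height 201 mm. The lower flange rests on z = 0 and the three cylinders share a vertical axis.

The bed frame is against the stool's +x side, with their −y faces flush. The spool is on top of the stool.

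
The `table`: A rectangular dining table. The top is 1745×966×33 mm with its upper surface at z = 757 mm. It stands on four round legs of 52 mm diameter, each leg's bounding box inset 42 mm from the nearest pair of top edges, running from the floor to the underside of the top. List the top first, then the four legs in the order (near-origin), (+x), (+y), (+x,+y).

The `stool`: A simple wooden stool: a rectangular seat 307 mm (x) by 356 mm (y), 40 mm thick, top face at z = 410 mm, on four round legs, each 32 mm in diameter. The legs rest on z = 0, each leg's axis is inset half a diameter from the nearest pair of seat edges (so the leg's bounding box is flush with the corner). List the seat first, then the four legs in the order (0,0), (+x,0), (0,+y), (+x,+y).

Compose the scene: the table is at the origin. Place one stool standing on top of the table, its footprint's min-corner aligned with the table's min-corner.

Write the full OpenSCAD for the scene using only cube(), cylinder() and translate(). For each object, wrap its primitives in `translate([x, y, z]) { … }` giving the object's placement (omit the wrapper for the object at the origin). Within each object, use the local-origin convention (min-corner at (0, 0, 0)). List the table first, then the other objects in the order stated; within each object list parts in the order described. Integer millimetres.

translate([0, 0, 724]) cube([1745, 966, 33]);
translate([68, 68, 0]) cylinder(h = 724, r = 26);
translate([1677, 68, 0]) cylinder(h = 724, r = 26);
translate([68, 898, 0]) cylinder(h = 724, r = 26);
translate([1677, 898, 0]) cylinder(h = 724, r = 26);
translate([0, 0, 757]) {
  translate([0, 0, 370]) cube([307, 356, 40]);
  translate([16, 16, 0]) cylinder(h = 370, r = 16);
  translate([291, 16, 0]) cylinder(h = 370, r = 16);
  translate([16, 340, 0]) cylinder(h = 370, r = 16);
  translate([291, 340, 0]) cylinder(h = 370, r = 16);
}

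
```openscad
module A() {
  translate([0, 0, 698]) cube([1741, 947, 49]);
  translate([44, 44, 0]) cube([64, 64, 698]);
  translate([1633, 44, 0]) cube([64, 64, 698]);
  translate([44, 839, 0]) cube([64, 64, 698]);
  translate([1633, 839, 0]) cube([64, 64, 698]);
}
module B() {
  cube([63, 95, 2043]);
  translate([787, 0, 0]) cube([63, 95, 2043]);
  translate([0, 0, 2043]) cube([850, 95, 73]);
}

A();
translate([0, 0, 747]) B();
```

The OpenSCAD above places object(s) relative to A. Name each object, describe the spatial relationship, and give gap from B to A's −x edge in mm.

The door frame's min-x is at 0; the table's min-x is 0; gap = 0 mm.

A is a table. B is a door frame. The door frame is on top of the table. The gap from the door frame to the table's −x edge is 0 mm.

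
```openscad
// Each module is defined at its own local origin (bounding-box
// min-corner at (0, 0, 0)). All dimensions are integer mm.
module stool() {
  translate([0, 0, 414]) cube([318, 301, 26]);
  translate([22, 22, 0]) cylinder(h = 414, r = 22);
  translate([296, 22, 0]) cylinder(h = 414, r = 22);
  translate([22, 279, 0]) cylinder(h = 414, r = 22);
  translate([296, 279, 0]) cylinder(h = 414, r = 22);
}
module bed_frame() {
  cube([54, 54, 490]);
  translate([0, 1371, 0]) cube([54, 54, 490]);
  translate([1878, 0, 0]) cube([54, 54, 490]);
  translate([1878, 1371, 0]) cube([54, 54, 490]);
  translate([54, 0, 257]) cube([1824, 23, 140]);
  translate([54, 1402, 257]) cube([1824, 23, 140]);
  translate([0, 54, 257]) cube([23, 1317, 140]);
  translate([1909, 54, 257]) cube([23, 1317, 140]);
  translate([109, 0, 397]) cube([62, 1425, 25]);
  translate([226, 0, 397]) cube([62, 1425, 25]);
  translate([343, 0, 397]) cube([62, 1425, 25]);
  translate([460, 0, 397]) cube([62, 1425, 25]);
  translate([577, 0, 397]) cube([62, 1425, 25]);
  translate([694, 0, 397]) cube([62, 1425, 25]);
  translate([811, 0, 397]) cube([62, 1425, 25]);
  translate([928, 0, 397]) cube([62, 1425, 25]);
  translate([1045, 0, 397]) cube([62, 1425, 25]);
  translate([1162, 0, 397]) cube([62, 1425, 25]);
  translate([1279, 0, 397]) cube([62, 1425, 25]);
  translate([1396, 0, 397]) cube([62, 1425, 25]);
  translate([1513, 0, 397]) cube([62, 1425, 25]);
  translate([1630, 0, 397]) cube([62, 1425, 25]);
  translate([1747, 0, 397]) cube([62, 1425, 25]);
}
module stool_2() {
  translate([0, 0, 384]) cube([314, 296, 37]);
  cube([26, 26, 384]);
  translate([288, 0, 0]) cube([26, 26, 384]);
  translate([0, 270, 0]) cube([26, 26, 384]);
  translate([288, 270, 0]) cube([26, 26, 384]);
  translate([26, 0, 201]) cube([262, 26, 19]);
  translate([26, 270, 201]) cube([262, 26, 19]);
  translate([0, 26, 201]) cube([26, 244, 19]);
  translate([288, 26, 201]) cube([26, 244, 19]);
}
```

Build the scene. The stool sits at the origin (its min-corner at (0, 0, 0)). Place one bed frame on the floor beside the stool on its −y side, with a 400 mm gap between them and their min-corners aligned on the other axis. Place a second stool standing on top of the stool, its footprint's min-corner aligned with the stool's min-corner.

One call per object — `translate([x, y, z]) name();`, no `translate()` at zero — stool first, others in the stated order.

stool();
translate([0, -1825, 0]) bed_frame();
translate([0, 0, 440]) stool_2();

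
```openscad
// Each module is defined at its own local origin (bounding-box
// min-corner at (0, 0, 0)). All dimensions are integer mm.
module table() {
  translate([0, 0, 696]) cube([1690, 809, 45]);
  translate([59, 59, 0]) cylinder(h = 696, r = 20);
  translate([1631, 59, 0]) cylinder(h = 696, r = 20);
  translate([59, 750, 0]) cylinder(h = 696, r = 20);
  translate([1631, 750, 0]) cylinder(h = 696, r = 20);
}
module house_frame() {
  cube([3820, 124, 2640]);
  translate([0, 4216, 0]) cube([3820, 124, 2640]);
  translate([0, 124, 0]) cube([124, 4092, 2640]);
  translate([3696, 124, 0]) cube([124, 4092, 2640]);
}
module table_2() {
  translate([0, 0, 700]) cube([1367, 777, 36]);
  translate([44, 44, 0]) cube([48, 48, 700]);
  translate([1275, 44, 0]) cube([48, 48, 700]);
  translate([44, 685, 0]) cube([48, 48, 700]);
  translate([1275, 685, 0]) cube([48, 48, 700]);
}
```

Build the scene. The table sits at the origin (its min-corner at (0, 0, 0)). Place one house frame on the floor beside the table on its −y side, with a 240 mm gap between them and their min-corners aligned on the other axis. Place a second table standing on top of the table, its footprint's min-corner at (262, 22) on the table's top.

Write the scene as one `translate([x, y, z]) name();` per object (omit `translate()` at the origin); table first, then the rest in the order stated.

table();
translate([0, -4580, 0]) house_frame();
translate([262, 22, 741]) table_2();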